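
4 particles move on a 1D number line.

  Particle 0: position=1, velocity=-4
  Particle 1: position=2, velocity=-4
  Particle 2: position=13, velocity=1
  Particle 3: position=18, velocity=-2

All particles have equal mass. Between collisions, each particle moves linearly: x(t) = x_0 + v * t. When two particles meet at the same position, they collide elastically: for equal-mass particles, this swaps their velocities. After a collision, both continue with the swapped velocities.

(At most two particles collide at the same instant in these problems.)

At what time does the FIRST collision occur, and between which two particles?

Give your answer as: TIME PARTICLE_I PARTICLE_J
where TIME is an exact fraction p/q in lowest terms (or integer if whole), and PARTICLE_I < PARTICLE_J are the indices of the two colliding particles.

Answer: 5/3 2 3

Derivation:
Pair (0,1): pos 1,2 vel -4,-4 -> not approaching (rel speed 0 <= 0)
Pair (1,2): pos 2,13 vel -4,1 -> not approaching (rel speed -5 <= 0)
Pair (2,3): pos 13,18 vel 1,-2 -> gap=5, closing at 3/unit, collide at t=5/3
Earliest collision: t=5/3 between 2 and 3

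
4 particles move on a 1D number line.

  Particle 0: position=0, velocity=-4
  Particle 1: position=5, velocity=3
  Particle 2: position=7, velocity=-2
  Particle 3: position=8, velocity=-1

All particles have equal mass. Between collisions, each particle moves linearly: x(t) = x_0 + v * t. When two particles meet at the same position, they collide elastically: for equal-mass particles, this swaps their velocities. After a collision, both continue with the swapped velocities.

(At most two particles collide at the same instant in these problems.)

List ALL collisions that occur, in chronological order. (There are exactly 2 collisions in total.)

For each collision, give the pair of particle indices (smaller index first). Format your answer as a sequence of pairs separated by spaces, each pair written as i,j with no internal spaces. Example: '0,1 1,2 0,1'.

Answer: 1,2 2,3

Derivation:
Collision at t=2/5: particles 1 and 2 swap velocities; positions: p0=-8/5 p1=31/5 p2=31/5 p3=38/5; velocities now: v0=-4 v1=-2 v2=3 v3=-1
Collision at t=3/4: particles 2 and 3 swap velocities; positions: p0=-3 p1=11/2 p2=29/4 p3=29/4; velocities now: v0=-4 v1=-2 v2=-1 v3=3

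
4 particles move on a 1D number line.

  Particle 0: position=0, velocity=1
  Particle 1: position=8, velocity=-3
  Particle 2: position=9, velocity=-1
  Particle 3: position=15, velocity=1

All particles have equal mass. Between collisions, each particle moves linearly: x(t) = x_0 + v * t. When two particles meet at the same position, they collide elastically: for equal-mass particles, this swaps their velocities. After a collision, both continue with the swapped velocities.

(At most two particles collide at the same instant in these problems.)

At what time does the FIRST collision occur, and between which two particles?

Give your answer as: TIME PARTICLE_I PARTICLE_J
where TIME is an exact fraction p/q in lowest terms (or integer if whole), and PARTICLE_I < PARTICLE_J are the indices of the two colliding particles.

Answer: 2 0 1

Derivation:
Pair (0,1): pos 0,8 vel 1,-3 -> gap=8, closing at 4/unit, collide at t=2
Pair (1,2): pos 8,9 vel -3,-1 -> not approaching (rel speed -2 <= 0)
Pair (2,3): pos 9,15 vel -1,1 -> not approaching (rel speed -2 <= 0)
Earliest collision: t=2 between 0 and 1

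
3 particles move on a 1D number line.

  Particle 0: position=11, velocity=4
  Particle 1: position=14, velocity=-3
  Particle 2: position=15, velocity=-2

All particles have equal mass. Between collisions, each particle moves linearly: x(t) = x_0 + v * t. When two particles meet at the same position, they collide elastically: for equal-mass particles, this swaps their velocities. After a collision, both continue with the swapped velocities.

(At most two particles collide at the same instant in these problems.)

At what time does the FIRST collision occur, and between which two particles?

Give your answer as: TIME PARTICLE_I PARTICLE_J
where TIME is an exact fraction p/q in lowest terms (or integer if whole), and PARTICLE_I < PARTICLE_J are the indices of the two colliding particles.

Pair (0,1): pos 11,14 vel 4,-3 -> gap=3, closing at 7/unit, collide at t=3/7
Pair (1,2): pos 14,15 vel -3,-2 -> not approaching (rel speed -1 <= 0)
Earliest collision: t=3/7 between 0 and 1

Answer: 3/7 0 1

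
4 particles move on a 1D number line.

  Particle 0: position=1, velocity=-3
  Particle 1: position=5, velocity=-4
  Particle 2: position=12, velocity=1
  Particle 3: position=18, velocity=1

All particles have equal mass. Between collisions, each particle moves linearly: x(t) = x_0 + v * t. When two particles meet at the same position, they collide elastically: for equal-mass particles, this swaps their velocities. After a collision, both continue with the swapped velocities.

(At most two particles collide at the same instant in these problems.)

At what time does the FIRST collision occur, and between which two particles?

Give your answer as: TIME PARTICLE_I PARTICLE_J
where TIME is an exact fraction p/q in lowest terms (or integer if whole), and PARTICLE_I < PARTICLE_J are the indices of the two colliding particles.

Answer: 4 0 1

Derivation:
Pair (0,1): pos 1,5 vel -3,-4 -> gap=4, closing at 1/unit, collide at t=4
Pair (1,2): pos 5,12 vel -4,1 -> not approaching (rel speed -5 <= 0)
Pair (2,3): pos 12,18 vel 1,1 -> not approaching (rel speed 0 <= 0)
Earliest collision: t=4 between 0 and 1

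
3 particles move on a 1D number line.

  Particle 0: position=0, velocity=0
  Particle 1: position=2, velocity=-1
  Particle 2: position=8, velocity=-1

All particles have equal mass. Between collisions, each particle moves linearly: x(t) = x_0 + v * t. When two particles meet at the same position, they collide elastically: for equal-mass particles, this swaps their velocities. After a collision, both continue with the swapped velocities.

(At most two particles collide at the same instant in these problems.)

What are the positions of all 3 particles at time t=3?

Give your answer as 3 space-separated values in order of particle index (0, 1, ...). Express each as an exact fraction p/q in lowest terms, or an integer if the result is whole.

Collision at t=2: particles 0 and 1 swap velocities; positions: p0=0 p1=0 p2=6; velocities now: v0=-1 v1=0 v2=-1
Advance to t=3 (no further collisions before then); velocities: v0=-1 v1=0 v2=-1; positions = -1 0 5

Answer: -1 0 5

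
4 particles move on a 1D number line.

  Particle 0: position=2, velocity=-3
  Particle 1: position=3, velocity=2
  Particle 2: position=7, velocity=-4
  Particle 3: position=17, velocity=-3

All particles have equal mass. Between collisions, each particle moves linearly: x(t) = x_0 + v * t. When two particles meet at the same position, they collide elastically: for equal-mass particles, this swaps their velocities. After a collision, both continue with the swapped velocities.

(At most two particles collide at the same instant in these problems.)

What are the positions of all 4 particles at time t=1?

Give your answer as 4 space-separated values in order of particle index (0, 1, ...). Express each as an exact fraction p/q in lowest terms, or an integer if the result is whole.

Collision at t=2/3: particles 1 and 2 swap velocities; positions: p0=0 p1=13/3 p2=13/3 p3=15; velocities now: v0=-3 v1=-4 v2=2 v3=-3
Advance to t=1 (no further collisions before then); velocities: v0=-3 v1=-4 v2=2 v3=-3; positions = -1 3 5 14

Answer: -1 3 5 14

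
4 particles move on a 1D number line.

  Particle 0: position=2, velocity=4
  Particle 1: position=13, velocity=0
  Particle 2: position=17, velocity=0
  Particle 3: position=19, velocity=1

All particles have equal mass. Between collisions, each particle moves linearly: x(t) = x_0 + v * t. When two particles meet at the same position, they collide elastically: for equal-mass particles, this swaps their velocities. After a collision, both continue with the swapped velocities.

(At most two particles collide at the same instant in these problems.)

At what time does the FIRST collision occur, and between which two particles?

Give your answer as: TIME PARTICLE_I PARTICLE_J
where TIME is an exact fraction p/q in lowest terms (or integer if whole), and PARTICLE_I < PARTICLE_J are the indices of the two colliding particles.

Pair (0,1): pos 2,13 vel 4,0 -> gap=11, closing at 4/unit, collide at t=11/4
Pair (1,2): pos 13,17 vel 0,0 -> not approaching (rel speed 0 <= 0)
Pair (2,3): pos 17,19 vel 0,1 -> not approaching (rel speed -1 <= 0)
Earliest collision: t=11/4 between 0 and 1

Answer: 11/4 0 1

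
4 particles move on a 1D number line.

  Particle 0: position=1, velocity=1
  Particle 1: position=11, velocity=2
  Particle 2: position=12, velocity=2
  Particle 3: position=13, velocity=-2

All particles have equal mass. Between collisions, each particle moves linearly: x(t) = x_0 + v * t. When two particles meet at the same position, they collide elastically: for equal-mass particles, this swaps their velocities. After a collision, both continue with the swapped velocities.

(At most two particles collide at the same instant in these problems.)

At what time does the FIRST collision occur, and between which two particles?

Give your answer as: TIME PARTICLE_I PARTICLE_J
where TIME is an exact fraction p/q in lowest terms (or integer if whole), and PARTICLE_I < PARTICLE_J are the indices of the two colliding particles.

Answer: 1/4 2 3

Derivation:
Pair (0,1): pos 1,11 vel 1,2 -> not approaching (rel speed -1 <= 0)
Pair (1,2): pos 11,12 vel 2,2 -> not approaching (rel speed 0 <= 0)
Pair (2,3): pos 12,13 vel 2,-2 -> gap=1, closing at 4/unit, collide at t=1/4
Earliest collision: t=1/4 between 2 and 3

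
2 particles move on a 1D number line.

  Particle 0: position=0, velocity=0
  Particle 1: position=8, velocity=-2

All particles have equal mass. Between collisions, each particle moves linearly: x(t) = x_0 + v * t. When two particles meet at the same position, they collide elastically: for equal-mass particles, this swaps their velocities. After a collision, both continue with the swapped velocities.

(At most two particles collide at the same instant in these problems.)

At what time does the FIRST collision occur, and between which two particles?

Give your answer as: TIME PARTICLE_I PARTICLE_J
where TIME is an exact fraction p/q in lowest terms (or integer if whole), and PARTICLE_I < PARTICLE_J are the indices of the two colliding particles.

Answer: 4 0 1

Derivation:
Pair (0,1): pos 0,8 vel 0,-2 -> gap=8, closing at 2/unit, collide at t=4
Earliest collision: t=4 between 0 and 1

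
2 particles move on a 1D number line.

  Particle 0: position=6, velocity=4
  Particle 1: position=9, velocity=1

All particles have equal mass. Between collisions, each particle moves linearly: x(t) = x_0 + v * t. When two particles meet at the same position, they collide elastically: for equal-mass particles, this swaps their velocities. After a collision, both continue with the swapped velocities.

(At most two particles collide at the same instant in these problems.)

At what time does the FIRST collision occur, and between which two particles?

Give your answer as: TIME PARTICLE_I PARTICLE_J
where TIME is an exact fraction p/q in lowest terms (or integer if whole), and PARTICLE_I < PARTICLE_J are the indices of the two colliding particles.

Pair (0,1): pos 6,9 vel 4,1 -> gap=3, closing at 3/unit, collide at t=1
Earliest collision: t=1 between 0 and 1

Answer: 1 0 1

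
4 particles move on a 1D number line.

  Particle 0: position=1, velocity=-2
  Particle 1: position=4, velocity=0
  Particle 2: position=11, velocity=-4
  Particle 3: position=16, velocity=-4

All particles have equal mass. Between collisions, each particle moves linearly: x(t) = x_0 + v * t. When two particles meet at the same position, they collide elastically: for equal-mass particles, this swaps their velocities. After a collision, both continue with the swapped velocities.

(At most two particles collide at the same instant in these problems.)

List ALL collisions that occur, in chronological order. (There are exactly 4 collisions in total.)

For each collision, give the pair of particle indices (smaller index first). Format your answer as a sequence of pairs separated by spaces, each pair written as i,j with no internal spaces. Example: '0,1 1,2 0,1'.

Answer: 1,2 2,3 0,1 1,2

Derivation:
Collision at t=7/4: particles 1 and 2 swap velocities; positions: p0=-5/2 p1=4 p2=4 p3=9; velocities now: v0=-2 v1=-4 v2=0 v3=-4
Collision at t=3: particles 2 and 3 swap velocities; positions: p0=-5 p1=-1 p2=4 p3=4; velocities now: v0=-2 v1=-4 v2=-4 v3=0
Collision at t=5: particles 0 and 1 swap velocities; positions: p0=-9 p1=-9 p2=-4 p3=4; velocities now: v0=-4 v1=-2 v2=-4 v3=0
Collision at t=15/2: particles 1 and 2 swap velocities; positions: p0=-19 p1=-14 p2=-14 p3=4; velocities now: v0=-4 v1=-4 v2=-2 v3=0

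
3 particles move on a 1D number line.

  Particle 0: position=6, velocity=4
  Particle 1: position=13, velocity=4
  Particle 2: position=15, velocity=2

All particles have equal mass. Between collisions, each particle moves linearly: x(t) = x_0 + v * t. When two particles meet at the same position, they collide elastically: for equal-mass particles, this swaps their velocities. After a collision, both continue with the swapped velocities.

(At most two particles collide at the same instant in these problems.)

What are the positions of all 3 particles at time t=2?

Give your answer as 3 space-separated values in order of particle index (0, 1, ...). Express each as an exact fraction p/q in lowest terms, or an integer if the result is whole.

Collision at t=1: particles 1 and 2 swap velocities; positions: p0=10 p1=17 p2=17; velocities now: v0=4 v1=2 v2=4
Advance to t=2 (no further collisions before then); velocities: v0=4 v1=2 v2=4; positions = 14 19 21

Answer: 14 19 21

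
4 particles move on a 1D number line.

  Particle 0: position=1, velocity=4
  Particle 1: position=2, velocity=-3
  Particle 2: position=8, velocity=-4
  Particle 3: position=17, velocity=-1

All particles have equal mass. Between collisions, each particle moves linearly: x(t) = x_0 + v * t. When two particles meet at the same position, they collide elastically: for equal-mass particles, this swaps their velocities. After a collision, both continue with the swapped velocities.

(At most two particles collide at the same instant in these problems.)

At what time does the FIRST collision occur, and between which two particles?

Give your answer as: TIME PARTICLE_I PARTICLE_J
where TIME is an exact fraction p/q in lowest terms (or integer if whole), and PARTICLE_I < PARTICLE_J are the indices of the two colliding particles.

Pair (0,1): pos 1,2 vel 4,-3 -> gap=1, closing at 7/unit, collide at t=1/7
Pair (1,2): pos 2,8 vel -3,-4 -> gap=6, closing at 1/unit, collide at t=6
Pair (2,3): pos 8,17 vel -4,-1 -> not approaching (rel speed -3 <= 0)
Earliest collision: t=1/7 between 0 and 1

Answer: 1/7 0 1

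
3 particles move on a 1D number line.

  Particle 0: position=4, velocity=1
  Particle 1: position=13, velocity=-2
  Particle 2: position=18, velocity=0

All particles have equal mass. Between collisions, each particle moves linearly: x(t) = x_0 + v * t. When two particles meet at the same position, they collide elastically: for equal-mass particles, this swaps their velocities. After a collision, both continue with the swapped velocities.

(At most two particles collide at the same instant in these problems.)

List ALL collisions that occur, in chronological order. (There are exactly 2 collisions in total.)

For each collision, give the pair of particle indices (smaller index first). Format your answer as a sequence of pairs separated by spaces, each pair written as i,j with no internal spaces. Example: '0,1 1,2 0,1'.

Answer: 0,1 1,2

Derivation:
Collision at t=3: particles 0 and 1 swap velocities; positions: p0=7 p1=7 p2=18; velocities now: v0=-2 v1=1 v2=0
Collision at t=14: particles 1 and 2 swap velocities; positions: p0=-15 p1=18 p2=18; velocities now: v0=-2 v1=0 v2=1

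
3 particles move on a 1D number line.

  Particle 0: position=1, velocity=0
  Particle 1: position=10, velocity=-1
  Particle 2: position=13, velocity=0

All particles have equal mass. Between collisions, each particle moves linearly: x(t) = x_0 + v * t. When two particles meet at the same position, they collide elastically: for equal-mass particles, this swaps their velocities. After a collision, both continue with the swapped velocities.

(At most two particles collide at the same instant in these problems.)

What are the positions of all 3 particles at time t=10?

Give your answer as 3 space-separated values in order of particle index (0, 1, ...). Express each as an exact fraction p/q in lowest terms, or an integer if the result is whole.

Answer: 0 1 13

Derivation:
Collision at t=9: particles 0 and 1 swap velocities; positions: p0=1 p1=1 p2=13; velocities now: v0=-1 v1=0 v2=0
Advance to t=10 (no further collisions before then); velocities: v0=-1 v1=0 v2=0; positions = 0 1 13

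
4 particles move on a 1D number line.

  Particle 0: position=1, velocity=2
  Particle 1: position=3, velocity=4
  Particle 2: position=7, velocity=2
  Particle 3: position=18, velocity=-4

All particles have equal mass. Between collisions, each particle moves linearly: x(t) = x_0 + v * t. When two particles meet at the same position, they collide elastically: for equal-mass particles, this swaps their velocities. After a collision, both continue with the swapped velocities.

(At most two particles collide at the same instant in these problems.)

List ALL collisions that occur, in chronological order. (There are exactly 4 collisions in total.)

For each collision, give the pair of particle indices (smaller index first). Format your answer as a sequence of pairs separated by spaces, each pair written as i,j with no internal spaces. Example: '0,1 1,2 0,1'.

Answer: 2,3 1,2 2,3 0,1

Derivation:
Collision at t=11/6: particles 2 and 3 swap velocities; positions: p0=14/3 p1=31/3 p2=32/3 p3=32/3; velocities now: v0=2 v1=4 v2=-4 v3=2
Collision at t=15/8: particles 1 and 2 swap velocities; positions: p0=19/4 p1=21/2 p2=21/2 p3=43/4; velocities now: v0=2 v1=-4 v2=4 v3=2
Collision at t=2: particles 2 and 3 swap velocities; positions: p0=5 p1=10 p2=11 p3=11; velocities now: v0=2 v1=-4 v2=2 v3=4
Collision at t=17/6: particles 0 and 1 swap velocities; positions: p0=20/3 p1=20/3 p2=38/3 p3=43/3; velocities now: v0=-4 v1=2 v2=2 v3=4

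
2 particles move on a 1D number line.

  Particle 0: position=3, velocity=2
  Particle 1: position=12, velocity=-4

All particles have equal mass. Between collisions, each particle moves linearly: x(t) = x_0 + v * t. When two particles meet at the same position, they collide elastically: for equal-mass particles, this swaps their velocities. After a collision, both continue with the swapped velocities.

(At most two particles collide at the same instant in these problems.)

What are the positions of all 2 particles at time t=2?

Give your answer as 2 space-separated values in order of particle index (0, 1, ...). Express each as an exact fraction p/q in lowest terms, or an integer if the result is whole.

Answer: 4 7

Derivation:
Collision at t=3/2: particles 0 and 1 swap velocities; positions: p0=6 p1=6; velocities now: v0=-4 v1=2
Advance to t=2 (no further collisions before then); velocities: v0=-4 v1=2; positions = 4 7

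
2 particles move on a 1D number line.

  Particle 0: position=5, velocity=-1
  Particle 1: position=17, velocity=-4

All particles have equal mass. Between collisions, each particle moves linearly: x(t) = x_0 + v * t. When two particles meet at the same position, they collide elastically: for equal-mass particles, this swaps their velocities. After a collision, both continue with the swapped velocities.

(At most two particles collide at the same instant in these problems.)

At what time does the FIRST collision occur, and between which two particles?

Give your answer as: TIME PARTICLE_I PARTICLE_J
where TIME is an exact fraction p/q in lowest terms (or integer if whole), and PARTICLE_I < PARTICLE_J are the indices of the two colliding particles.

Answer: 4 0 1

Derivation:
Pair (0,1): pos 5,17 vel -1,-4 -> gap=12, closing at 3/unit, collide at t=4
Earliest collision: t=4 between 0 and 1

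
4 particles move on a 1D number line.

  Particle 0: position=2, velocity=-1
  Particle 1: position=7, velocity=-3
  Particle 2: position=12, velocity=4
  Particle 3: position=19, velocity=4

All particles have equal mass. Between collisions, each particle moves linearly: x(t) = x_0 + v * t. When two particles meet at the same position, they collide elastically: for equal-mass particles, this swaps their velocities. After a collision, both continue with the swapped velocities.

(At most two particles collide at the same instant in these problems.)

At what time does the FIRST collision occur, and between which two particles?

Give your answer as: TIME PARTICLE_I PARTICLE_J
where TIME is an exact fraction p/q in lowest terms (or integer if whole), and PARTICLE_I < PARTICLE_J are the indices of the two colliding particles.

Answer: 5/2 0 1

Derivation:
Pair (0,1): pos 2,7 vel -1,-3 -> gap=5, closing at 2/unit, collide at t=5/2
Pair (1,2): pos 7,12 vel -3,4 -> not approaching (rel speed -7 <= 0)
Pair (2,3): pos 12,19 vel 4,4 -> not approaching (rel speed 0 <= 0)
Earliest collision: t=5/2 between 0 and 1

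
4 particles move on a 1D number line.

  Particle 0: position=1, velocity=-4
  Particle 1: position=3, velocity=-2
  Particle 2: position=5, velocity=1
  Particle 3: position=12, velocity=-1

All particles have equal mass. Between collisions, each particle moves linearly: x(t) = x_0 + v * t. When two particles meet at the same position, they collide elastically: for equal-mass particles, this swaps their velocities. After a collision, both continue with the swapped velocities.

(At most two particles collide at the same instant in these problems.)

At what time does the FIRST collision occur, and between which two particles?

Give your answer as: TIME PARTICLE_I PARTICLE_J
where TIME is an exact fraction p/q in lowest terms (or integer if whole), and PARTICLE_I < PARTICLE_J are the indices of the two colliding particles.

Pair (0,1): pos 1,3 vel -4,-2 -> not approaching (rel speed -2 <= 0)
Pair (1,2): pos 3,5 vel -2,1 -> not approaching (rel speed -3 <= 0)
Pair (2,3): pos 5,12 vel 1,-1 -> gap=7, closing at 2/unit, collide at t=7/2
Earliest collision: t=7/2 between 2 and 3

Answer: 7/2 2 3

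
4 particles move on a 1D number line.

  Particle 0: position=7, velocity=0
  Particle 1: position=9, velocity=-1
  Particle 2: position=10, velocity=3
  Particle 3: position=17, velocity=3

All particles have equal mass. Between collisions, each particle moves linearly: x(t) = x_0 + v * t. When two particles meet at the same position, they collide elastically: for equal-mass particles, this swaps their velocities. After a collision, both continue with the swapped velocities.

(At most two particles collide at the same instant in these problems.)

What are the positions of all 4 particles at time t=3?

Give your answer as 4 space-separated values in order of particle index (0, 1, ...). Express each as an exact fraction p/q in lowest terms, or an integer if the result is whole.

Collision at t=2: particles 0 and 1 swap velocities; positions: p0=7 p1=7 p2=16 p3=23; velocities now: v0=-1 v1=0 v2=3 v3=3
Advance to t=3 (no further collisions before then); velocities: v0=-1 v1=0 v2=3 v3=3; positions = 6 7 19 26

Answer: 6 7 19 26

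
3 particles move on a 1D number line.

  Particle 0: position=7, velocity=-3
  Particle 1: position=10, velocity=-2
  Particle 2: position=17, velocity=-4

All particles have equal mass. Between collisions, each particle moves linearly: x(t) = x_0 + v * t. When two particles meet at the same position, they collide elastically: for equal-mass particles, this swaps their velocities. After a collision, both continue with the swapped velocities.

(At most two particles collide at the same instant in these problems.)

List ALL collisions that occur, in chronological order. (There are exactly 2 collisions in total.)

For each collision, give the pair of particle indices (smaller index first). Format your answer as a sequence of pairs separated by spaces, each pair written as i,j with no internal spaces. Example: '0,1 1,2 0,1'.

Answer: 1,2 0,1

Derivation:
Collision at t=7/2: particles 1 and 2 swap velocities; positions: p0=-7/2 p1=3 p2=3; velocities now: v0=-3 v1=-4 v2=-2
Collision at t=10: particles 0 and 1 swap velocities; positions: p0=-23 p1=-23 p2=-10; velocities now: v0=-4 v1=-3 v2=-2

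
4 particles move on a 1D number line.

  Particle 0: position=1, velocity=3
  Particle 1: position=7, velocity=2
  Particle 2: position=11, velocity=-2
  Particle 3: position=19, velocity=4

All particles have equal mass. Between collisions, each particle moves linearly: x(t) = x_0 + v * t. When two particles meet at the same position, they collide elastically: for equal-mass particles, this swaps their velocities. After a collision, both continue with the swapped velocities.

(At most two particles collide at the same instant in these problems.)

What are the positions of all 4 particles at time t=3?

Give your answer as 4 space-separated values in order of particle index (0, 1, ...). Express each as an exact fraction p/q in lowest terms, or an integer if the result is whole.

Answer: 5 10 13 31

Derivation:
Collision at t=1: particles 1 and 2 swap velocities; positions: p0=4 p1=9 p2=9 p3=23; velocities now: v0=3 v1=-2 v2=2 v3=4
Collision at t=2: particles 0 and 1 swap velocities; positions: p0=7 p1=7 p2=11 p3=27; velocities now: v0=-2 v1=3 v2=2 v3=4
Advance to t=3 (no further collisions before then); velocities: v0=-2 v1=3 v2=2 v3=4; positions = 5 10 13 31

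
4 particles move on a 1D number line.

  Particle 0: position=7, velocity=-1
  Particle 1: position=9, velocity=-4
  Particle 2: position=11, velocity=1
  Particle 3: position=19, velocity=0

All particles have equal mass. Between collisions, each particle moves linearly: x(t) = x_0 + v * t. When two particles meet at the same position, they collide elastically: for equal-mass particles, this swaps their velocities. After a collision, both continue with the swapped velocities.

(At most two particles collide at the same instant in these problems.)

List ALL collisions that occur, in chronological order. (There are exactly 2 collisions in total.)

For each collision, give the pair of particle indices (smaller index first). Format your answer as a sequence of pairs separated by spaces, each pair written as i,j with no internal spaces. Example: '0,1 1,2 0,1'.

Collision at t=2/3: particles 0 and 1 swap velocities; positions: p0=19/3 p1=19/3 p2=35/3 p3=19; velocities now: v0=-4 v1=-1 v2=1 v3=0
Collision at t=8: particles 2 and 3 swap velocities; positions: p0=-23 p1=-1 p2=19 p3=19; velocities now: v0=-4 v1=-1 v2=0 v3=1

Answer: 0,1 2,3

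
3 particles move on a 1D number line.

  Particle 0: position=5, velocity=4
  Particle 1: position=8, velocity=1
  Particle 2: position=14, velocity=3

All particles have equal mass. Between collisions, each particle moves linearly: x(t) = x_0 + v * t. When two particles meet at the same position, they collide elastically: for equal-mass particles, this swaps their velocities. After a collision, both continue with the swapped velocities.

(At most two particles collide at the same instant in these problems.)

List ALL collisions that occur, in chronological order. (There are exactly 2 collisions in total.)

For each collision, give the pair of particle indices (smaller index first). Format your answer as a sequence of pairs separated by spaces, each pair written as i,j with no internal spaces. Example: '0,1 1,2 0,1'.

Answer: 0,1 1,2

Derivation:
Collision at t=1: particles 0 and 1 swap velocities; positions: p0=9 p1=9 p2=17; velocities now: v0=1 v1=4 v2=3
Collision at t=9: particles 1 and 2 swap velocities; positions: p0=17 p1=41 p2=41; velocities now: v0=1 v1=3 v2=4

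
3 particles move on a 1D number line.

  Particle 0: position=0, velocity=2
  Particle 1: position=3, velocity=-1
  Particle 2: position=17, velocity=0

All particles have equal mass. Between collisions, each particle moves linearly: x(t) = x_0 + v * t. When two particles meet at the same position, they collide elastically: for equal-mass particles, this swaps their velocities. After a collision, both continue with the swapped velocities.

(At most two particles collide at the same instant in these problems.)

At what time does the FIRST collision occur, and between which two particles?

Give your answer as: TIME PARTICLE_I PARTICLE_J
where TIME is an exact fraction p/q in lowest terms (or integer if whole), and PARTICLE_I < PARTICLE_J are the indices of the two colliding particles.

Pair (0,1): pos 0,3 vel 2,-1 -> gap=3, closing at 3/unit, collide at t=1
Pair (1,2): pos 3,17 vel -1,0 -> not approaching (rel speed -1 <= 0)
Earliest collision: t=1 between 0 and 1

Answer: 1 0 1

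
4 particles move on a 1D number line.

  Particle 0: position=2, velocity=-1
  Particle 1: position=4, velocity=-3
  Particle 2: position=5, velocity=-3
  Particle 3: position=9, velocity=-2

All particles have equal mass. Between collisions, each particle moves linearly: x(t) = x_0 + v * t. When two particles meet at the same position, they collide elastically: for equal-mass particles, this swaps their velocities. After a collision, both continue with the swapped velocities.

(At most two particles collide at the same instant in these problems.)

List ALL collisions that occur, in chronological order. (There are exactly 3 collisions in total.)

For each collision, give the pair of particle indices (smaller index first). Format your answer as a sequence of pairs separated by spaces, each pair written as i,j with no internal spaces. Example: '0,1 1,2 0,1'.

Collision at t=1: particles 0 and 1 swap velocities; positions: p0=1 p1=1 p2=2 p3=7; velocities now: v0=-3 v1=-1 v2=-3 v3=-2
Collision at t=3/2: particles 1 and 2 swap velocities; positions: p0=-1/2 p1=1/2 p2=1/2 p3=6; velocities now: v0=-3 v1=-3 v2=-1 v3=-2
Collision at t=7: particles 2 and 3 swap velocities; positions: p0=-17 p1=-16 p2=-5 p3=-5; velocities now: v0=-3 v1=-3 v2=-2 v3=-1

Answer: 0,1 1,2 2,3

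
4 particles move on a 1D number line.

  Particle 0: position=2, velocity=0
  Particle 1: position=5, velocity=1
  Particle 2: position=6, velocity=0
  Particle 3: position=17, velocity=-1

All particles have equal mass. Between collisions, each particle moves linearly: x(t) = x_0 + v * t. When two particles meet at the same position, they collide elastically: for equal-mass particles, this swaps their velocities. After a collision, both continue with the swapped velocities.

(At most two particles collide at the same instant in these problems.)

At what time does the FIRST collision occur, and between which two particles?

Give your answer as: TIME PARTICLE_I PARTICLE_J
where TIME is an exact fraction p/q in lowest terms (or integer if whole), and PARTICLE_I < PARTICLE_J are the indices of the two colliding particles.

Answer: 1 1 2

Derivation:
Pair (0,1): pos 2,5 vel 0,1 -> not approaching (rel speed -1 <= 0)
Pair (1,2): pos 5,6 vel 1,0 -> gap=1, closing at 1/unit, collide at t=1
Pair (2,3): pos 6,17 vel 0,-1 -> gap=11, closing at 1/unit, collide at t=11
Earliest collision: t=1 between 1 and 2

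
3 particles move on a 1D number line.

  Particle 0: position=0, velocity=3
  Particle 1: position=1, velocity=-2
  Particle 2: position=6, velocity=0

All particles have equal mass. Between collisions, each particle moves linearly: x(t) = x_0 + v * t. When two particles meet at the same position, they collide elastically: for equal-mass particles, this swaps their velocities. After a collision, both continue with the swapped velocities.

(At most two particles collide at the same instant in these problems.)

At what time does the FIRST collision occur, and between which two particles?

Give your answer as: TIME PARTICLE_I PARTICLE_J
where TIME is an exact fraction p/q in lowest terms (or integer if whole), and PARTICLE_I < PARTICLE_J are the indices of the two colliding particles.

Answer: 1/5 0 1

Derivation:
Pair (0,1): pos 0,1 vel 3,-2 -> gap=1, closing at 5/unit, collide at t=1/5
Pair (1,2): pos 1,6 vel -2,0 -> not approaching (rel speed -2 <= 0)
Earliest collision: t=1/5 between 0 and 1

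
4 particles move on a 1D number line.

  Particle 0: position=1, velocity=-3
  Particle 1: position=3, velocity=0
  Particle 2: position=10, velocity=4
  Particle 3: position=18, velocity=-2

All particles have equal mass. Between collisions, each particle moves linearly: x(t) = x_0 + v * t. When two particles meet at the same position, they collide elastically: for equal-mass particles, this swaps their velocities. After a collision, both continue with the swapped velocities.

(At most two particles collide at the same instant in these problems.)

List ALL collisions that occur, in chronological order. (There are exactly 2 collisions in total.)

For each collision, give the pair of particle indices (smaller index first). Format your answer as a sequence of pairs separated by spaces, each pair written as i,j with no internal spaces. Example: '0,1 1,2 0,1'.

Collision at t=4/3: particles 2 and 3 swap velocities; positions: p0=-3 p1=3 p2=46/3 p3=46/3; velocities now: v0=-3 v1=0 v2=-2 v3=4
Collision at t=15/2: particles 1 and 2 swap velocities; positions: p0=-43/2 p1=3 p2=3 p3=40; velocities now: v0=-3 v1=-2 v2=0 v3=4

Answer: 2,3 1,2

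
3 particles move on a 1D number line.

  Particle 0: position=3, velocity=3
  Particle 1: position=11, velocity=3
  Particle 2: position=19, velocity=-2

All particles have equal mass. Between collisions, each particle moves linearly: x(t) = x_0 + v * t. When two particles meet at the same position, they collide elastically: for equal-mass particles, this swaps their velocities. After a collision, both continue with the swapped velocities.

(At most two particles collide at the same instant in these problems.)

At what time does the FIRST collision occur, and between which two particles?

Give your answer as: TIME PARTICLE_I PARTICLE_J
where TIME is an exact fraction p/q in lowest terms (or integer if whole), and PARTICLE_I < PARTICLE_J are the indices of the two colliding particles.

Answer: 8/5 1 2

Derivation:
Pair (0,1): pos 3,11 vel 3,3 -> not approaching (rel speed 0 <= 0)
Pair (1,2): pos 11,19 vel 3,-2 -> gap=8, closing at 5/unit, collide at t=8/5
Earliest collision: t=8/5 between 1 and 2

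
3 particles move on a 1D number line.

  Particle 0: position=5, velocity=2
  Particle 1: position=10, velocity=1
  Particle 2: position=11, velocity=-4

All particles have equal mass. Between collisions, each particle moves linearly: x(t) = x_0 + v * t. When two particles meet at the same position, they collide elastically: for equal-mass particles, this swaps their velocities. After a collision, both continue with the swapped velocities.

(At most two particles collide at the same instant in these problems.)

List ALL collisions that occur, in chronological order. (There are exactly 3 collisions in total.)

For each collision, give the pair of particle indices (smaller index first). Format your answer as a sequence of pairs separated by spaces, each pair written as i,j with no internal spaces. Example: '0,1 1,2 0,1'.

Collision at t=1/5: particles 1 and 2 swap velocities; positions: p0=27/5 p1=51/5 p2=51/5; velocities now: v0=2 v1=-4 v2=1
Collision at t=1: particles 0 and 1 swap velocities; positions: p0=7 p1=7 p2=11; velocities now: v0=-4 v1=2 v2=1
Collision at t=5: particles 1 and 2 swap velocities; positions: p0=-9 p1=15 p2=15; velocities now: v0=-4 v1=1 v2=2

Answer: 1,2 0,1 1,2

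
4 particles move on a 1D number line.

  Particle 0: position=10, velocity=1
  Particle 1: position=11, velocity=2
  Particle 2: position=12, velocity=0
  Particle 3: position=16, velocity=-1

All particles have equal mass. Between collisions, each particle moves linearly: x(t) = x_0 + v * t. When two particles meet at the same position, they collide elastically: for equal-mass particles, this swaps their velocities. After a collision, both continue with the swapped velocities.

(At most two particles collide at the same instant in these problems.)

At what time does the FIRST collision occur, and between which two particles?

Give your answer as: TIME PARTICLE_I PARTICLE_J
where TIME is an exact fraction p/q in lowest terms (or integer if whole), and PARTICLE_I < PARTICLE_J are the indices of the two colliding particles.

Answer: 1/2 1 2

Derivation:
Pair (0,1): pos 10,11 vel 1,2 -> not approaching (rel speed -1 <= 0)
Pair (1,2): pos 11,12 vel 2,0 -> gap=1, closing at 2/unit, collide at t=1/2
Pair (2,3): pos 12,16 vel 0,-1 -> gap=4, closing at 1/unit, collide at t=4
Earliest collision: t=1/2 between 1 and 2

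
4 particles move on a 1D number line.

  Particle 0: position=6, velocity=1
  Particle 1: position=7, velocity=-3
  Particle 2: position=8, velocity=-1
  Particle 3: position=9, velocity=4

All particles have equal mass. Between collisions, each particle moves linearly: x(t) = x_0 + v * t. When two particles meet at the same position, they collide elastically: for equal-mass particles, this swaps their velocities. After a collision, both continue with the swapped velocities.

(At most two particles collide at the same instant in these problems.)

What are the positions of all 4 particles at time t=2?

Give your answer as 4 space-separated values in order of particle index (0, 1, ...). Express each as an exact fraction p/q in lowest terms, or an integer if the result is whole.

Collision at t=1/4: particles 0 and 1 swap velocities; positions: p0=25/4 p1=25/4 p2=31/4 p3=10; velocities now: v0=-3 v1=1 v2=-1 v3=4
Collision at t=1: particles 1 and 2 swap velocities; positions: p0=4 p1=7 p2=7 p3=13; velocities now: v0=-3 v1=-1 v2=1 v3=4
Advance to t=2 (no further collisions before then); velocities: v0=-3 v1=-1 v2=1 v3=4; positions = 1 6 8 17

Answer: 1 6 8 17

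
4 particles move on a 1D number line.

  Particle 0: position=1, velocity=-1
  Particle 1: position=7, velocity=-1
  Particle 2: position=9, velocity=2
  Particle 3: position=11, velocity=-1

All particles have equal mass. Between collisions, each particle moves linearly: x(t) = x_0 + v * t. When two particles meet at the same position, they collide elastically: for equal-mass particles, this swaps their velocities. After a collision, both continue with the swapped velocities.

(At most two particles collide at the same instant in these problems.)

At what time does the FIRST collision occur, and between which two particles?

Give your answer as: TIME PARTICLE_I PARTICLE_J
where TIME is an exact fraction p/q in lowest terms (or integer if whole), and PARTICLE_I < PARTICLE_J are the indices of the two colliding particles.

Pair (0,1): pos 1,7 vel -1,-1 -> not approaching (rel speed 0 <= 0)
Pair (1,2): pos 7,9 vel -1,2 -> not approaching (rel speed -3 <= 0)
Pair (2,3): pos 9,11 vel 2,-1 -> gap=2, closing at 3/unit, collide at t=2/3
Earliest collision: t=2/3 between 2 and 3

Answer: 2/3 2 3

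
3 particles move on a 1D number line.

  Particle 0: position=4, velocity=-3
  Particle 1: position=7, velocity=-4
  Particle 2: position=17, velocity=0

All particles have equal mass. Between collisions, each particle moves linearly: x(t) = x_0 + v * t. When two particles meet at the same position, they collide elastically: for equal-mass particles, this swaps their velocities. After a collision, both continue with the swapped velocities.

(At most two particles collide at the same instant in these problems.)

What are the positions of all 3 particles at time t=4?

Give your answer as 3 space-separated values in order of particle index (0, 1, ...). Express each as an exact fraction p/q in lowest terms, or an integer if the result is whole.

Collision at t=3: particles 0 and 1 swap velocities; positions: p0=-5 p1=-5 p2=17; velocities now: v0=-4 v1=-3 v2=0
Advance to t=4 (no further collisions before then); velocities: v0=-4 v1=-3 v2=0; positions = -9 -8 17

Answer: -9 -8 17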